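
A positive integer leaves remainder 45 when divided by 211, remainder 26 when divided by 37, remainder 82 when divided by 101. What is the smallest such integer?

The moduli are pairwise coprime; N = 211·37·101 = 788507.
N/211 = 3737; 3737 ≡ 150 (mod 211); 150·83 ≡ 1, so inverse 83.
N/37 = 21311; 21311 ≡ 36 (mod 37); 36·36 ≡ 1, so inverse 36.
N/101 = 7807; 7807 ≡ 30 (mod 101); 30·64 ≡ 1, so inverse 64.
a ≡ 45·3737·83 + 26·21311·36 + 82·7807·64 = 74875927.
74875927 mod 788507 = 756269.

756269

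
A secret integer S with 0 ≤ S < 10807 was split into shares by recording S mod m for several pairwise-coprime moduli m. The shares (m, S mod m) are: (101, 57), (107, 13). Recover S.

4400

Combine the congruences pairwise.
From S ≡ 57 (mod 101) write S = 57 + 101t. Substituting into S ≡ 13 (mod 107) gives 101t ≡ 63 (mod 107), and since 101⁻¹ ≡ 89 (mod 107), t ≡ 43. Hence S ≡ 57 + 101·43 = 4400 (mod 10807).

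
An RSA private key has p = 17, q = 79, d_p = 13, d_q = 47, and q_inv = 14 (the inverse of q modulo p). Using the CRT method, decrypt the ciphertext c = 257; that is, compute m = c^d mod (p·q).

m₁ = c^(d_p) mod p: c ≡ 2 (mod 17), and 2^13 mod 17 = 15.
m₂ = c^(d_q) mod q: c ≡ 20 (mod 79), and 20^47 mod 79 = 72.
h = q_inv·(m₁ − m₂) mod p = 14·(15 − 72) mod 17 = 1.
m = m₂ + h·q = 72 + 1·79 = 151.

151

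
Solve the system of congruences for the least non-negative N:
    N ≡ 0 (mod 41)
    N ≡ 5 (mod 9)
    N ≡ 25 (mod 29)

The moduli are pairwise coprime; M = 41·9·29 = 10701.
M/41 = 261; 261 ≡ 15 (mod 41); 15·11 ≡ 1, so inverse 11.
M/9 = 1189; 1189 ≡ 1 (mod 9), inverse 1.
M/29 = 369; 369 ≡ 21 (mod 29); 21·18 ≡ 1, so inverse 18.
N ≡ 0·261·11 + 5·1189·1 + 25·369·18 = 171995.
171995 mod 10701 = 779.

779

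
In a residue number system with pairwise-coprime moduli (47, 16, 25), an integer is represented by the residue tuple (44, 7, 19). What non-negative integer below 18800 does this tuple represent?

15319

The moduli are pairwise coprime; N = 47·16·25 = 18800.
N/47 = 400; 400 ≡ 24 (mod 47); 24·2 ≡ 1, so inverse 2.
N/16 = 1175; 1175 ≡ 7 (mod 16); 7·7 ≡ 1, so inverse 7.
N/25 = 752; 752 ≡ 2 (mod 25); 2·13 ≡ 1, so inverse 13.
x ≡ 44·400·2 + 7·1175·7 + 19·752·13 = 278519.
278519 mod 18800 = 15319.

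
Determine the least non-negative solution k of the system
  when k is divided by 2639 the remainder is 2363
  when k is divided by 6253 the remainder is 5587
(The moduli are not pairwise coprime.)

255707

Combine the congruences pairwise.
gcd(2639, 6253) = 13 and 13 | (5587 − 2363), so the pair is consistent; merging gives k ≡ 255707 (mod 1269359), where 1269359 = lcm(2639, 6253).
The solution is unique modulo lcm(2639, 6253) = 1269359.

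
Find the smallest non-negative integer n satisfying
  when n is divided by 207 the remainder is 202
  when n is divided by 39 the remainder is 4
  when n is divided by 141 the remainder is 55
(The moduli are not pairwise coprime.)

81553

Combine the congruences pairwise.
gcd(207, 39) = 3 and 3 | (4 − 202), so the pair is consistent; merging gives n ≡ 823 (mod 2691), where 2691 = lcm(207, 39).
gcd(2691, 141) = 3 and 3 | (55 − 823), so the pair is consistent; merging gives n ≡ 81553 (mod 126477), where 126477 = lcm(2691, 141).
The solution is unique modulo lcm(207, 39, 141) = 126477.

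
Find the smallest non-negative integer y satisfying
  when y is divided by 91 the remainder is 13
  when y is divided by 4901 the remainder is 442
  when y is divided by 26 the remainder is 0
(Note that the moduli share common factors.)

gcd(91, 4901) = 13 and 13 | (442 − 13), so the pair is consistent; merging gives y ≡ 24947 (mod 34307), where 34307 = lcm(91, 4901).
gcd(34307, 26) = 13 and 13 | (0 − 24947), so the pair is consistent; merging gives y ≡ 59254 (mod 68614), where 68614 = lcm(34307, 26).
The solution is unique modulo lcm(91, 4901, 26) = 68614.

59254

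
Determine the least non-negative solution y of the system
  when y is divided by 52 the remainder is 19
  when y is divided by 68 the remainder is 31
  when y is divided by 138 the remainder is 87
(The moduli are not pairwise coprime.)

gcd(52, 68) = 4 and 4 | (31 − 19), so the pair is consistent; merging gives y ≡ 643 (mod 884), where 884 = lcm(52, 68).
gcd(884, 138) = 2 and 2 | (87 − 643), so the pair is consistent; merging gives y ≡ 57219 (mod 60996), where 60996 = lcm(884, 138).
The solution is unique modulo lcm(52, 68, 138) = 60996.

57219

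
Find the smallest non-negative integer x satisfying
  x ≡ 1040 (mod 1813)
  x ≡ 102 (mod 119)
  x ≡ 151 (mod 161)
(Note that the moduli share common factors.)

gcd(1813, 119) = 7 and 7 | (102 − 1040), so the pair is consistent; merging gives x ≡ 17357 (mod 30821), where 30821 = lcm(1813, 119).
gcd(30821, 161) = 7 and 7 | (151 − 17357), so the pair is consistent; merging gives x ≡ 664598 (mod 708883), where 708883 = lcm(30821, 161).
The solution is unique modulo lcm(1813, 119, 161) = 708883.

664598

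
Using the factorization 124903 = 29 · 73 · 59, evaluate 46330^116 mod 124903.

82129

Mod 29: 46330 ≡ 17; by Fermat, exponent reduces to 116 mod 28 = 4; 17^4 ≡ 1 (mod 29).
Mod 73: 46330 ≡ 48; by Fermat, exponent reduces to 116 mod 72 = 44; 48^44 ≡ 4 (mod 73).
Mod 59: 46330 ≡ 15; since 58 | 116, by Fermat 15^116 ≡ 1 (mod 59).
Combine by CRT: x ≡ 1 (mod 29), x ≡ 4 (mod 73), x ≡ 1 (mod 59) ⇒ x ≡ 82129 (mod 124903).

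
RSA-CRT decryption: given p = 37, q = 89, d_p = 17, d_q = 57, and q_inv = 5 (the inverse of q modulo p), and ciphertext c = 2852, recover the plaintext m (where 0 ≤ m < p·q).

m₁ = c^(d_p) mod p: c ≡ 3 (mod 37), and 3^17 mod 37 = 25.
m₂ = c^(d_q) mod q: c ≡ 4 (mod 89), and 4^57 mod 89 = 16.
h = q_inv·(m₁ − m₂) mod p = 5·(25 − 16) mod 37 = 8.
m = m₂ + h·q = 16 + 8·89 = 728.

728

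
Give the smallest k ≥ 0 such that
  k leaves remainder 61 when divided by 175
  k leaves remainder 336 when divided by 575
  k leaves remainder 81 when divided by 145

Combine the congruences pairwise.
gcd(175, 575) = 25 and 25 | (336 − 61), so the pair is consistent; merging gives k ≡ 3211 (mod 4025), where 4025 = lcm(175, 575).
gcd(4025, 145) = 5 and 5 | (81 − 3211), so the pair is consistent; merging gives k ≡ 79686 (mod 116725), where 116725 = lcm(4025, 145).
The solution is unique modulo lcm(175, 575, 145) = 116725.

79686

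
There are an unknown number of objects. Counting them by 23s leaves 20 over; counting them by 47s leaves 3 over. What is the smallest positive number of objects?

802

Combine the congruences pairwise.
From N ≡ 20 (mod 23) write N = 20 + 23t. Substituting into N ≡ 3 (mod 47) gives 23t ≡ 30 (mod 47), and since 23⁻¹ ≡ 45 (mod 47), t ≡ 34. Hence N ≡ 20 + 23·34 = 802 (mod 1081).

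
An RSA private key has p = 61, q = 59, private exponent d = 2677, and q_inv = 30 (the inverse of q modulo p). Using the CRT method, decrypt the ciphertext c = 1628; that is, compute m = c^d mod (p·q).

2192

d_p = d mod (p−1) = 2677 mod 60 = 37; d_q = d mod (q−1) = 9.
m₁ = c^(d_p) mod p: c ≡ 42 (mod 61), and 42^37 mod 61 = 57.
m₂ = c^(d_q) mod q: c ≡ 35 (mod 59), and 35^9 mod 59 = 9.
h = q_inv·(m₁ − m₂) mod p = 30·(57 − 9) mod 61 = 37.
m = m₂ + h·q = 9 + 37·59 = 2192.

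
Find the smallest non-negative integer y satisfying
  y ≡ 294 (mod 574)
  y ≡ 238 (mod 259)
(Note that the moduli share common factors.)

20958

Combine the congruences pairwise.
gcd(574, 259) = 7 and 7 | (238 − 294), so the pair is consistent; merging gives y ≡ 20958 (mod 21238), where 21238 = lcm(574, 259).
The solution is unique modulo lcm(574, 259) = 21238.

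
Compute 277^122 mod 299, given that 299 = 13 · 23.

Mod 13: 277 ≡ 4; by Fermat, exponent reduces to 122 mod 12 = 2; 4^2 ≡ 3 (mod 13).
Mod 23: 277 ≡ 1; by Fermat, exponent reduces to 122 mod 22 = 12; 1^12 ≡ 1 (mod 23).
Combine by CRT: x ≡ 3 (mod 13), x ≡ 1 (mod 23) ⇒ x ≡ 185 (mod 299).

185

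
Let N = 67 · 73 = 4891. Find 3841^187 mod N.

3150

Mod 67: 3841 ≡ 22; by Fermat, exponent reduces to 187 mod 66 = 55; 22^55 ≡ 1 (mod 67).
Mod 73: 3841 ≡ 45; by Fermat, exponent reduces to 187 mod 72 = 43; 45^43 ≡ 11 (mod 73).
Combine by CRT: x ≡ 1 (mod 67), x ≡ 11 (mod 73) ⇒ x ≡ 3150 (mod 4891).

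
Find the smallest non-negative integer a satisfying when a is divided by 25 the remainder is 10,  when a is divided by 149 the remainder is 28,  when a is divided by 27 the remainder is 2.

32510

Combine the congruences pairwise.
From a ≡ 10 (mod 25) write a = 10 + 25t. Substituting into a ≡ 28 (mod 149) gives 25t ≡ 18 (mod 149), and since 25⁻¹ ≡ 6 (mod 149), t ≡ 108. Hence a ≡ 10 + 25·108 = 2710 (mod 3725).
From a ≡ 2710 (mod 3725) write a = 2710 + 3725t. Substituting into a ≡ 2 (mod 27) gives 3725t ≡ 19 (mod 27), and since 26⁻¹ ≡ 26 (mod 27), t ≡ 8. Hence a ≡ 2710 + 3725·8 = 32510 (mod 100575).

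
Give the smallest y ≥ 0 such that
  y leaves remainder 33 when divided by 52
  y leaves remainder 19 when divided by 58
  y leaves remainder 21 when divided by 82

Combine the congruences pairwise.
gcd(52, 58) = 2 and 2 | (19 − 33), so the pair is consistent; merging gives y ≡ 657 (mod 1508), where 1508 = lcm(52, 58).
gcd(1508, 82) = 2 and 2 | (21 − 657), so the pair is consistent; merging gives y ≡ 24785 (mod 61828), where 61828 = lcm(1508, 82).
The solution is unique modulo lcm(52, 58, 82) = 61828.

24785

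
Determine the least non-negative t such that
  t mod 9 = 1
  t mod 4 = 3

Combine the congruences pairwise.
From t ≡ 1 (mod 9) write t = 1 + 9s. Substituting into t ≡ 3 (mod 4) gives 9s ≡ 2 (mod 4), and since 1⁻¹ ≡ 1 (mod 4), s ≡ 2. Hence t ≡ 1 + 9·2 = 19 (mod 36).

19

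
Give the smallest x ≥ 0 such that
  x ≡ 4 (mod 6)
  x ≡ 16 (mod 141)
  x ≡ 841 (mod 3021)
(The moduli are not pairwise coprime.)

gcd(6, 141) = 3 and 3 | (16 − 4), so the pair is consistent; merging gives x ≡ 16 (mod 282), where 282 = lcm(6, 141).
gcd(282, 3021) = 3 and 3 | (841 − 16), so the pair is consistent; merging gives x ≡ 136786 (mod 283974), where 283974 = lcm(282, 3021).
The solution is unique modulo lcm(6, 141, 3021) = 283974.

136786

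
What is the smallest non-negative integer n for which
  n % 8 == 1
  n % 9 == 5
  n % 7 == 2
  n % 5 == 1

401

From n ≡ 1 (mod 8) write n = 1 + 8t. Substituting into n ≡ 5 (mod 9) gives 8t ≡ 4 (mod 9), and since 8⁻¹ ≡ 8 (mod 9), t ≡ 5. Hence n ≡ 1 + 8·5 = 41 (mod 72).
From n ≡ 41 (mod 72) write n = 41 + 72t. Substituting into n ≡ 2 (mod 7) gives 72t ≡ 3 (mod 7), and since 2⁻¹ ≡ 4 (mod 7), t ≡ 5. Hence n ≡ 41 + 72·5 = 401 (mod 504).
From n ≡ 401 (mod 504) write n = 401 + 504t. Substituting into n ≡ 1 (mod 5) gives 504t ≡ 0 (mod 5), and since 4⁻¹ ≡ 4 (mod 5), t ≡ 0. Hence n ≡ 401 + 504·0 = 401 (mod 2520).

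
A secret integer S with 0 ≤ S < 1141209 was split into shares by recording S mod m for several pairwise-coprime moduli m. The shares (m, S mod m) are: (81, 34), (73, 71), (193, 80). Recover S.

The moduli are pairwise coprime; N = 81·73·193 = 1141209.
N/81 = 14089; 14089 ≡ 76 (mod 81); 76·16 ≡ 1, so inverse 16.
N/73 = 15633; 15633 ≡ 11 (mod 73); 11·20 ≡ 1, so inverse 20.
N/193 = 5913; 5913 ≡ 123 (mod 193); 123·102 ≡ 1, so inverse 102.
S ≡ 34·14089·16 + 71·15633·20 + 80·5913·102 = 78113356.
78113356 mod 1141209 = 511144.

511144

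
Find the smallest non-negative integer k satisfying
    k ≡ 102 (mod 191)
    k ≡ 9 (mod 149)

9843

From k ≡ 102 (mod 191) write k = 102 + 191t. Substituting into k ≡ 9 (mod 149) gives 191t ≡ 56 (mod 149), and since 42⁻¹ ≡ 110 (mod 149), t ≡ 51. Hence k ≡ 102 + 191·51 = 9843 (mod 28459).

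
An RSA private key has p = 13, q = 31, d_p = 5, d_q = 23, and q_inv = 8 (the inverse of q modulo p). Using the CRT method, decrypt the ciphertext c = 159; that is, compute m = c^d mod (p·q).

m₁ = c^(d_p) mod p: c ≡ 3 (mod 13), and 3^5 mod 13 = 9.
m₂ = c^(d_q) mod q: c ≡ 4 (mod 31), and 4^23 mod 31 = 2.
h = q_inv·(m₁ − m₂) mod p = 8·(9 − 2) mod 13 = 4.
m = m₂ + h·q = 2 + 4·31 = 126.

126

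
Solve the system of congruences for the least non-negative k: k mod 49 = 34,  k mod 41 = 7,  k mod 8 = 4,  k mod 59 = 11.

The moduli are pairwise coprime; N = 49·41·8·59 = 948248.
N/49 = 19352; 19352 ≡ 46 (mod 49); 46·16 ≡ 1, so inverse 16.
N/41 = 23128; 23128 ≡ 4 (mod 41); 4·31 ≡ 1, so inverse 31.
N/8 = 118531; 118531 ≡ 3 (mod 8); 3·3 ≡ 1, so inverse 3.
N/59 = 16072; 16072 ≡ 24 (mod 59); 24·32 ≡ 1, so inverse 32.
k ≡ 34·19352·16 + 7·23128·31 + 4·118531·3 + 11·16072·32 = 22625980.
22625980 mod 948248 = 816276.

816276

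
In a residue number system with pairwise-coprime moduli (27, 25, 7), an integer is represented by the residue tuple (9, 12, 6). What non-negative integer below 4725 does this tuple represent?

Combine the congruences pairwise.
From x ≡ 9 (mod 27) write x = 9 + 27t. Substituting into x ≡ 12 (mod 25) gives 27t ≡ 3 (mod 25), and since 2⁻¹ ≡ 13 (mod 25), t ≡ 14. Hence x ≡ 9 + 27·14 = 387 (mod 675).
From x ≡ 387 (mod 675) write x = 387 + 675t. Substituting into x ≡ 6 (mod 7) gives 675t ≡ 4 (mod 7), and since 3⁻¹ ≡ 5 (mod 7), t ≡ 6. Hence x ≡ 387 + 675·6 = 4437 (mod 4725).

4437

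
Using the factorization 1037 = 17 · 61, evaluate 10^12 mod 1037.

Mod 17: 10 ≡ 10; 10^12 ≡ 13 (mod 17).
Mod 61: 10 ≡ 10; 10^12 ≡ 58 (mod 61).
Combine by CRT: x ≡ 13 (mod 17), x ≡ 58 (mod 61) ⇒ x ≡ 302 (mod 1037).

302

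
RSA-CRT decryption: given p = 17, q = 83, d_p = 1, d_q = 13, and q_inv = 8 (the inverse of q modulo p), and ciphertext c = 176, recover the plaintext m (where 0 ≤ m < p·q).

m₁ = c^(d_p) mod p: c ≡ 6 (mod 17), and 6^1 mod 17 = 6.
m₂ = c^(d_q) mod q: c ≡ 10 (mod 83), and 10^13 mod 83 = 70.
h = q_inv·(m₁ − m₂) mod p = 8·(6 − 70) mod 17 = 15.
m = m₂ + h·q = 70 + 15·83 = 1315.

1315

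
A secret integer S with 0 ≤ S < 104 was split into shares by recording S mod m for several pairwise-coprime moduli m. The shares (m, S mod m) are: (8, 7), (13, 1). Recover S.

79

Combine the congruences pairwise.
From S ≡ 7 (mod 8) write S = 7 + 8t. Substituting into S ≡ 1 (mod 13) gives 8t ≡ 7 (mod 13), and since 8⁻¹ ≡ 5 (mod 13), t ≡ 9. Hence S ≡ 7 + 8·9 = 79 (mod 104).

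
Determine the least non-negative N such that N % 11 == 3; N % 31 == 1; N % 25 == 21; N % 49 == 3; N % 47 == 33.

The moduli are pairwise coprime; M = 11·31·25·49·47 = 19633075.
M/11 = 1784825; 1784825 ≡ 9 (mod 11); 9·5 ≡ 1, so inverse 5.
M/31 = 633325; 633325 ≡ 26 (mod 31); 26·6 ≡ 1, so inverse 6.
M/25 = 785323; 785323 ≡ 23 (mod 25); 23·12 ≡ 1, so inverse 12.
M/49 = 400675; 400675 ≡ 2 (mod 49); 2·25 ≡ 1, so inverse 25.
M/47 = 417725; 417725 ≡ 36 (mod 47); 36·17 ≡ 1, so inverse 17.
N ≡ 3·1784825·5 + 1·633325·6 + 21·785323·12 + 3·400675·25 + 33·417725·17 = 492868071.
492868071 mod 19633075 = 2041196.

2041196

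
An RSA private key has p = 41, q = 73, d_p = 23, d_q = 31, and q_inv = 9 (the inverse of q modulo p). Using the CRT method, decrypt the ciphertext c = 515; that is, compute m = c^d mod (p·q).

m₁ = c^(d_p) mod p: c ≡ 23 (mod 41), and 23^23 mod 41 = 31.
m₂ = c^(d_q) mod q: c ≡ 4 (mod 73), and 4^31 mod 73 = 37.
h = q_inv·(m₁ − m₂) mod p = 9·(31 − 37) mod 41 = 28.
m = m₂ + h·q = 37 + 28·73 = 2081.

2081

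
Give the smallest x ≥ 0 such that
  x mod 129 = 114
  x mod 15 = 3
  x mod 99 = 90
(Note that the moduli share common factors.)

gcd(129, 15) = 3 and 3 | (3 − 114), so the pair is consistent; merging gives x ≡ 243 (mod 645), where 645 = lcm(129, 15).
gcd(645, 99) = 3 and 3 | (90 − 243), so the pair is consistent; merging gives x ≡ 19593 (mod 21285), where 21285 = lcm(645, 99).
The solution is unique modulo lcm(129, 15, 99) = 21285.

19593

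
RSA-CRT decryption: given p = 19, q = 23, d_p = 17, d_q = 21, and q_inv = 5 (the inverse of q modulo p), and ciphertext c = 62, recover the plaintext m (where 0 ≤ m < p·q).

289

m₁ = c^(d_p) mod p: c ≡ 5 (mod 19), and 5^17 mod 19 = 4.
m₂ = c^(d_q) mod q: c ≡ 16 (mod 23), and 16^21 mod 23 = 13.
h = q_inv·(m₁ − m₂) mod p = 5·(4 − 13) mod 19 = 12.
m = m₂ + h·q = 13 + 12·23 = 289.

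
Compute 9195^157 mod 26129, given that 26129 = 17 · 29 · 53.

Mod 17: 9195 ≡ 15; by Fermat, exponent reduces to 157 mod 16 = 13; 15^13 ≡ 2 (mod 17).
Mod 29: 9195 ≡ 2; by Fermat, exponent reduces to 157 mod 28 = 17; 2^17 ≡ 21 (mod 29).
Mod 53: 9195 ≡ 26; by Fermat, exponent reduces to 157 mod 52 = 1; 26^1 ≡ 26 (mod 53).
Combine by CRT: x ≡ 2 (mod 17), x ≡ 21 (mod 29), x ≡ 26 (mod 53) ⇒ x ≡ 9301 (mod 26129).

9301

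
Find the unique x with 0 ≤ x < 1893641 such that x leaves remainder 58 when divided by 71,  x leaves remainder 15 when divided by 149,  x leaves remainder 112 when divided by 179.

The moduli are pairwise coprime; N = 71·149·179 = 1893641.
N/71 = 26671; 26671 ≡ 46 (mod 71); 46·17 ≡ 1, so inverse 17.
N/149 = 12709; 12709 ≡ 44 (mod 149); 44·105 ≡ 1, so inverse 105.
N/179 = 10579; 10579 ≡ 18 (mod 179); 18·10 ≡ 1, so inverse 10.
x ≡ 58·26671·17 + 15·12709·105 + 112·10579·10 = 58162761.
58162761 mod 1893641 = 1353531.

1353531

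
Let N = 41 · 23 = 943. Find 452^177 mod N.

Mod 41: 452 ≡ 1; by Fermat, exponent reduces to 177 mod 40 = 17; 1^17 ≡ 1 (mod 41).
Mod 23: 452 ≡ 15; by Fermat, exponent reduces to 177 mod 22 = 1; 15^1 ≡ 15 (mod 23).
Combine by CRT: x ≡ 1 (mod 41), x ≡ 15 (mod 23) ⇒ x ≡ 452 (mod 943).

452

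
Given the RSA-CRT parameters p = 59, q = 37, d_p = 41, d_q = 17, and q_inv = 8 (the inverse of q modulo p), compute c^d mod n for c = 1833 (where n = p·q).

1097

m₁ = c^(d_p) mod p: c ≡ 4 (mod 59), and 4^41 mod 59 = 35.
m₂ = c^(d_q) mod q: c ≡ 20 (mod 37), and 20^17 mod 37 = 24.
h = q_inv·(m₁ − m₂) mod p = 8·(35 − 24) mod 59 = 29.
m = m₂ + h·q = 24 + 29·37 = 1097.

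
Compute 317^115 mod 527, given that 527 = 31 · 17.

Mod 31: 317 ≡ 7; by Fermat, exponent reduces to 115 mod 30 = 25; 7^25 ≡ 25 (mod 31).
Mod 17: 317 ≡ 11; by Fermat, exponent reduces to 115 mod 16 = 3; 11^3 ≡ 5 (mod 17).
Combine by CRT: x ≡ 25 (mod 31), x ≡ 5 (mod 17) ⇒ x ≡ 56 (mod 527).

56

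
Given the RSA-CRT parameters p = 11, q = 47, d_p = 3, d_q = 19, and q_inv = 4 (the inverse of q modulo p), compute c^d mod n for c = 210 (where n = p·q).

276

m₁ = c^(d_p) mod p: c ≡ 1 (mod 11), and 1^3 mod 11 = 1.
m₂ = c^(d_q) mod q: c ≡ 22 (mod 47), and 22^19 mod 47 = 41.
h = q_inv·(m₁ − m₂) mod p = 4·(1 − 41) mod 11 = 5.
m = m₂ + h·q = 41 + 5·47 = 276.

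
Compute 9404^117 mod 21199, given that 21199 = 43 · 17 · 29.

17804

Mod 43: 9404 ≡ 30; by Fermat, exponent reduces to 117 mod 42 = 33; 30^33 ≡ 2 (mod 43).
Mod 17: 9404 ≡ 3; by Fermat, exponent reduces to 117 mod 16 = 5; 3^5 ≡ 5 (mod 17).
Mod 29: 9404 ≡ 8; by Fermat, exponent reduces to 117 mod 28 = 5; 8^5 ≡ 27 (mod 29).
Combine by CRT: x ≡ 2 (mod 43), x ≡ 5 (mod 17), x ≡ 27 (mod 29) ⇒ x ≡ 17804 (mod 21199).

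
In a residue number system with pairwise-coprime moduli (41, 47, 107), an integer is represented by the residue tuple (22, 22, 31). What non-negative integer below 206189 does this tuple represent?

17365

The moduli are pairwise coprime; N = 41·47·107 = 206189.
N/41 = 5029; 5029 ≡ 27 (mod 41); 27·38 ≡ 1, so inverse 38.
N/47 = 4387; 4387 ≡ 16 (mod 47); 16·3 ≡ 1, so inverse 3.
N/107 = 1927; 1927 ≡ 1 (mod 107), inverse 1.
x ≡ 22·5029·38 + 22·4387·3 + 31·1927·1 = 4553523.
4553523 mod 206189 = 17365.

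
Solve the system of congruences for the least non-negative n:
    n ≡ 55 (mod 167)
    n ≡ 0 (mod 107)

1391

Combine the congruences pairwise.
From n ≡ 55 (mod 167) write n = 55 + 167t. Substituting into n ≡ 0 (mod 107) gives 167t ≡ 52 (mod 107), and since 60⁻¹ ≡ 66 (mod 107), t ≡ 8. Hence n ≡ 55 + 167·8 = 1391 (mod 17869).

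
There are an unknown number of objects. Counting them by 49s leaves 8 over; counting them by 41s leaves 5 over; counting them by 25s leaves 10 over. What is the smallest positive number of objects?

From N ≡ 8 (mod 49) write N = 8 + 49t. Substituting into N ≡ 5 (mod 41) gives 49t ≡ 38 (mod 41), and since 8⁻¹ ≡ 36 (mod 41), t ≡ 15. Hence N ≡ 8 + 49·15 = 743 (mod 2009).
From N ≡ 743 (mod 2009) write N = 743 + 2009t. Substituting into N ≡ 10 (mod 25) gives 2009t ≡ 17 (mod 25), and since 9⁻¹ ≡ 14 (mod 25), t ≡ 13. Hence N ≡ 743 + 2009·13 = 26860 (mod 50225).

26860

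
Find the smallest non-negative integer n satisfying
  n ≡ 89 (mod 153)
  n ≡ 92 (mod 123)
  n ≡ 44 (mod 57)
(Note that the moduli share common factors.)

gcd(153, 123) = 3 and 3 | (92 − 89), so the pair is consistent; merging gives n ≡ 5750 (mod 6273), where 6273 = lcm(153, 123).
gcd(6273, 57) = 3 and 3 | (44 − 5750), so the pair is consistent; merging gives n ≡ 112391 (mod 119187), where 119187 = lcm(6273, 57).
The solution is unique modulo lcm(153, 123, 57) = 119187.

112391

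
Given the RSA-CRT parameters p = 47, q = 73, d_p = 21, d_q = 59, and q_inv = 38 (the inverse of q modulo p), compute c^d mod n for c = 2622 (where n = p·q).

2593

m₁ = c^(d_p) mod p: c ≡ 37 (mod 47), and 37^21 mod 47 = 8.
m₂ = c^(d_q) mod q: c ≡ 67 (mod 73), and 67^59 mod 73 = 38.
h = q_inv·(m₁ − m₂) mod p = 38·(8 − 38) mod 47 = 35.
m = m₂ + h·q = 38 + 35·73 = 2593.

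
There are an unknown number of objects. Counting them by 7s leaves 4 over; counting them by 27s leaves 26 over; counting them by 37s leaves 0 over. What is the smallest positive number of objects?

Combine the congruences pairwise.
From N ≡ 4 (mod 7) write N = 4 + 7t. Substituting into N ≡ 26 (mod 27) gives 7t ≡ 22 (mod 27), and since 7⁻¹ ≡ 4 (mod 27), t ≡ 7. Hence N ≡ 4 + 7·7 = 53 (mod 189).
From N ≡ 53 (mod 189) write N = 53 + 189t. Substituting into N ≡ 0 (mod 37) gives 189t ≡ 21 (mod 37), and since 4⁻¹ ≡ 28 (mod 37), t ≡ 33. Hence N ≡ 53 + 189·33 = 6290 (mod 6993).

6290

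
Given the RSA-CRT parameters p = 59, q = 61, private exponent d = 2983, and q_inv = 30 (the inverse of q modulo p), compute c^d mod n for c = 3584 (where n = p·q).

3461

d_p = d mod (p−1) = 2983 mod 58 = 25; d_q = d mod (q−1) = 43.
m₁ = c^(d_p) mod p: c ≡ 44 (mod 59), and 44^25 mod 59 = 39.
m₂ = c^(d_q) mod q: c ≡ 46 (mod 61), and 46^43 mod 61 = 45.
h = q_inv·(m₁ − m₂) mod p = 30·(39 − 45) mod 59 = 56.
m = m₂ + h·q = 45 + 56·61 = 3461.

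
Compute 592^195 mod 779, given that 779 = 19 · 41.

411

Mod 19: 592 ≡ 3; by Fermat, exponent reduces to 195 mod 18 = 15; 3^15 ≡ 12 (mod 19).
Mod 41: 592 ≡ 18; by Fermat, exponent reduces to 195 mod 40 = 35; 18^35 ≡ 1 (mod 41).
Combine by CRT: x ≡ 12 (mod 19), x ≡ 1 (mod 41) ⇒ x ≡ 411 (mod 779).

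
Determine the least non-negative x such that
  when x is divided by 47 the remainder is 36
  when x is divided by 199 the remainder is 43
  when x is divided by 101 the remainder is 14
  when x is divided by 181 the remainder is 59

26586244

The moduli are pairwise coprime; N = 47·199·101·181 = 170982193.
N/47 = 3637919; 3637919 ≡ 25 (mod 47); 25·32 ≡ 1, so inverse 32.
N/199 = 859207; 859207 ≡ 124 (mod 199); 124·130 ≡ 1, so inverse 130.
N/101 = 1692893; 1692893 ≡ 32 (mod 101); 32·60 ≡ 1, so inverse 60.
N/181 = 944653; 944653 ≡ 14 (mod 181); 14·13 ≡ 1, so inverse 13.
x ≡ 36·3637919·32 + 43·859207·130 + 14·1692893·60 + 59·944653·13 = 11140428789.
11140428789 mod 170982193 = 26586244.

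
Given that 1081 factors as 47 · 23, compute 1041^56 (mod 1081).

972

Mod 47: 1041 ≡ 7; by Fermat, exponent reduces to 56 mod 46 = 10; 7^10 ≡ 32 (mod 47).
Mod 23: 1041 ≡ 6; by Fermat, exponent reduces to 56 mod 22 = 12; 6^12 ≡ 6 (mod 23).
Combine by CRT: x ≡ 32 (mod 47), x ≡ 6 (mod 23) ⇒ x ≡ 972 (mod 1081).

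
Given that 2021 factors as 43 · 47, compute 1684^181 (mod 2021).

Mod 43: 1684 ≡ 7; by Fermat, exponent reduces to 181 mod 42 = 13; 7^13 ≡ 7 (mod 43).
Mod 47: 1684 ≡ 39; by Fermat, exponent reduces to 181 mod 46 = 43; 39^43 ≡ 19 (mod 47).
Combine by CRT: x ≡ 7 (mod 43), x ≡ 19 (mod 47) ⇒ x ≡ 1899 (mod 2021).

1899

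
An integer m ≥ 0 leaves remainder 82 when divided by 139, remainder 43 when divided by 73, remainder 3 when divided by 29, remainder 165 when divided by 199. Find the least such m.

44182344

From m ≡ 82 (mod 139) write m = 82 + 139t. Substituting into m ≡ 43 (mod 73) gives 139t ≡ 34 (mod 73), and since 66⁻¹ ≡ 52 (mod 73), t ≡ 16. Hence m ≡ 82 + 139·16 = 2306 (mod 10147).
From m ≡ 2306 (mod 10147) write m = 2306 + 10147t. Substituting into m ≡ 3 (mod 29) gives 10147t ≡ 17 (mod 29), and since 26⁻¹ ≡ 19 (mod 29), t ≡ 4. Hence m ≡ 2306 + 10147·4 = 42894 (mod 294263).
From m ≡ 42894 (mod 294263) write m = 42894 + 294263t. Substituting into m ≡ 165 (mod 199) gives 294263t ≡ 56 (mod 199), and since 141⁻¹ ≡ 24 (mod 199), t ≡ 150. Hence m ≡ 42894 + 294263·150 = 44182344 (mod 58558337).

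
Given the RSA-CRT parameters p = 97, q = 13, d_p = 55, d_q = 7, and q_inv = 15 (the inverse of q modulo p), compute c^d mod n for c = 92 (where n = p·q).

40

m₁ = c^(d_p) mod p: c ≡ 92 (mod 97), and 92^55 mod 97 = 40.
m₂ = c^(d_q) mod q: c ≡ 1 (mod 13), and 1^7 mod 13 = 1.
h = q_inv·(m₁ − m₂) mod p = 15·(40 − 1) mod 97 = 3.
m = m₂ + h·q = 1 + 3·13 = 40.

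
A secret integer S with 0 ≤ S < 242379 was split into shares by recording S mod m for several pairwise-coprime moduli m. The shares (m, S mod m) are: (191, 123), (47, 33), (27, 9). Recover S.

From S ≡ 123 (mod 191) write S = 123 + 191t. Substituting into S ≡ 33 (mod 47) gives 191t ≡ 4 (mod 47), and since 3⁻¹ ≡ 16 (mod 47), t ≡ 17. Hence S ≡ 123 + 191·17 = 3370 (mod 8977).
From S ≡ 3370 (mod 8977) write S = 3370 + 8977t. Substituting into S ≡ 9 (mod 27) gives 8977t ≡ 14 (mod 27), and since 13⁻¹ ≡ 25 (mod 27), t ≡ 26. Hence S ≡ 3370 + 8977·26 = 236772 (mod 242379).

236772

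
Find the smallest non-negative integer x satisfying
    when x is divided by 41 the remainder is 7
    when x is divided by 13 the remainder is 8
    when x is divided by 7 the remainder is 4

2426

Combine the congruences pairwise.
From x ≡ 7 (mod 41) write x = 7 + 41t. Substituting into x ≡ 8 (mod 13) gives 41t ≡ 1 (mod 13), and since 2⁻¹ ≡ 7 (mod 13), t ≡ 7. Hence x ≡ 7 + 41·7 = 294 (mod 533).
From x ≡ 294 (mod 533) write x = 294 + 533t. Substituting into x ≡ 4 (mod 7) gives 533t ≡ 4 (mod 7), and since 1⁻¹ ≡ 1 (mod 7), t ≡ 4. Hence x ≡ 294 + 533·4 = 2426 (mod 3731).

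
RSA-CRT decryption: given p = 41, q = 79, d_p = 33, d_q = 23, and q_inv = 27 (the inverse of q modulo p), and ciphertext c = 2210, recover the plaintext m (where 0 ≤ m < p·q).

m₁ = c^(d_p) mod p: c ≡ 37 (mod 41), and 37^33 mod 41 = 18.
m₂ = c^(d_q) mod q: c ≡ 77 (mod 79), and 77^23 mod 79 = 7.
h = q_inv·(m₁ − m₂) mod p = 27·(18 − 7) mod 41 = 10.
m = m₂ + h·q = 7 + 10·79 = 797.

797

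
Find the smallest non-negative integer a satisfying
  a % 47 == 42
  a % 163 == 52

Combine the congruences pairwise.
From a ≡ 42 (mod 47) write a = 42 + 47t. Substituting into a ≡ 52 (mod 163) gives 47t ≡ 10 (mod 163), and since 47⁻¹ ≡ 111 (mod 163), t ≡ 132. Hence a ≡ 42 + 47·132 = 6246 (mod 7661).

6246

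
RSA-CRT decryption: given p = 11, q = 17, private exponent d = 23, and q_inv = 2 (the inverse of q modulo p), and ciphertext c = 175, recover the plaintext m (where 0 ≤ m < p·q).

10

d_p = d mod (p−1) = 23 mod 10 = 3; d_q = d mod (q−1) = 7.
m₁ = c^(d_p) mod p: c ≡ 10 (mod 11), and 10^3 mod 11 = 10.
m₂ = c^(d_q) mod q: c ≡ 5 (mod 17), and 5^7 mod 17 = 10.
h = q_inv·(m₁ − m₂) mod p = 2·(10 − 10) mod 11 = 0.
m = m₂ + h·q = 10 + 0·17 = 10.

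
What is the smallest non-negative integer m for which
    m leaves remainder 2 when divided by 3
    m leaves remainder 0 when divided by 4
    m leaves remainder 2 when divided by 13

The moduli are pairwise coprime; N = 3·4·13 = 156.
N/3 = 52; 52 ≡ 1 (mod 3), inverse 1.
N/4 = 39; 39 ≡ 3 (mod 4); 3·3 ≡ 1, so inverse 3.
N/13 = 12; 12 ≡ 12 (mod 13); 12·12 ≡ 1, so inverse 12.
m ≡ 2·52·1 + 0·39·3 + 2·12·12 = 392.
392 mod 156 = 80.

80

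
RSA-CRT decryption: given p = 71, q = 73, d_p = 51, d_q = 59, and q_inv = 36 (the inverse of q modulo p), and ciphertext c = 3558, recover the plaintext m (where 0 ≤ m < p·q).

m₁ = c^(d_p) mod p: c ≡ 8 (mod 71), and 8^51 mod 71 = 27.
m₂ = c^(d_q) mod q: c ≡ 54 (mod 73), and 54^59 mod 73 = 12.
h = q_inv·(m₁ − m₂) mod p = 36·(27 − 12) mod 71 = 43.
m = m₂ + h·q = 12 + 43·73 = 3151.

3151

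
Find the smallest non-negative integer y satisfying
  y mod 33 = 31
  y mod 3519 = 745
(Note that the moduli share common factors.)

35935

Combine the congruences pairwise.
gcd(33, 3519) = 3 and 3 | (745 − 31), so the pair is consistent; merging gives y ≡ 35935 (mod 38709), where 38709 = lcm(33, 3519).
The solution is unique modulo lcm(33, 3519) = 38709.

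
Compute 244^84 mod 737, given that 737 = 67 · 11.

Mod 67: 244 ≡ 43; by Fermat, exponent reduces to 84 mod 66 = 18; 43^18 ≡ 25 (mod 67).
Mod 11: 244 ≡ 2; by Fermat, exponent reduces to 84 mod 10 = 4; 2^4 ≡ 5 (mod 11).
Combine by CRT: x ≡ 25 (mod 67), x ≡ 5 (mod 11) ⇒ x ≡ 159 (mod 737).

159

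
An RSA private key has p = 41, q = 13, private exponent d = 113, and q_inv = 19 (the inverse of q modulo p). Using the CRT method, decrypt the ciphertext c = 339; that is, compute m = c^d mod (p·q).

d_p = d mod (p−1) = 113 mod 40 = 33; d_q = d mod (q−1) = 5.
m₁ = c^(d_p) mod p: c ≡ 11 (mod 41), and 11^33 mod 41 = 34.
m₂ = c^(d_q) mod q: c ≡ 1 (mod 13), and 1^5 mod 13 = 1.
h = q_inv·(m₁ − m₂) mod p = 19·(34 − 1) mod 41 = 12.
m = m₂ + h·q = 1 + 12·13 = 157.

157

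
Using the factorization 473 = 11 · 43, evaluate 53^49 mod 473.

Mod 11: 53 ≡ 9; by Fermat, exponent reduces to 49 mod 10 = 9; 9^9 ≡ 5 (mod 11).
Mod 43: 53 ≡ 10; by Fermat, exponent reduces to 49 mod 42 = 7; 10^7 ≡ 6 (mod 43).
Combine by CRT: x ≡ 5 (mod 11), x ≡ 6 (mod 43) ⇒ x ≡ 49 (mod 473).

49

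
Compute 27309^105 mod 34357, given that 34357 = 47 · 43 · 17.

Mod 47: 27309 ≡ 2; by Fermat, exponent reduces to 105 mod 46 = 13; 2^13 ≡ 14 (mod 47).
Mod 43: 27309 ≡ 4; by Fermat, exponent reduces to 105 mod 42 = 21; 4^21 ≡ 1 (mod 43).
Mod 17: 27309 ≡ 7; by Fermat, exponent reduces to 105 mod 16 = 9; 7^9 ≡ 10 (mod 17).
Combine by CRT: x ≡ 14 (mod 47), x ≡ 1 (mod 43), x ≡ 10 (mod 17) ⇒ x ≡ 25629 (mod 34357).

25629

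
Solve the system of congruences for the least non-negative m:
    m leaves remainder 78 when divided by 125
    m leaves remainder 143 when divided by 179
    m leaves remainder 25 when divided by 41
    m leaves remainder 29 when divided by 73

From m ≡ 78 (mod 125) write m = 78 + 125t. Substituting into m ≡ 143 (mod 179) gives 125t ≡ 65 (mod 179), and since 125⁻¹ ≡ 116 (mod 179), t ≡ 22. Hence m ≡ 78 + 125·22 = 2828 (mod 22375).
From m ≡ 2828 (mod 22375) write m = 2828 + 22375t. Substituting into m ≡ 25 (mod 41) gives 22375t ≡ 26 (mod 41), and since 30⁻¹ ≡ 26 (mod 41), t ≡ 20. Hence m ≡ 2828 + 22375·20 = 450328 (mod 917375).
From m ≡ 450328 (mod 917375) write m = 450328 + 917375t. Substituting into m ≡ 29 (mod 73) gives 917375t ≡ 38 (mod 73), and since 57⁻¹ ≡ 41 (mod 73), t ≡ 25. Hence m ≡ 450328 + 917375·25 = 23384703 (mod 66968375).

23384703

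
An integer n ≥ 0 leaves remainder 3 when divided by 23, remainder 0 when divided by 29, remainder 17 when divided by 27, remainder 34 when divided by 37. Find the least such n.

The moduli are pairwise coprime; M = 23·29·27·37 = 666333.
M/23 = 28971; 28971 ≡ 14 (mod 23); 14·5 ≡ 1, so inverse 5.
M/29 = 22977; 22977 ≡ 9 (mod 29); 9·13 ≡ 1, so inverse 13.
M/27 = 24679; 24679 ≡ 1 (mod 27), inverse 1.
M/37 = 18009; 18009 ≡ 27 (mod 37); 27·11 ≡ 1, so inverse 11.
n ≡ 3·28971·5 + 0·22977·13 + 17·24679·1 + 34·18009·11 = 7589474.
7589474 mod 666333 = 259811.

259811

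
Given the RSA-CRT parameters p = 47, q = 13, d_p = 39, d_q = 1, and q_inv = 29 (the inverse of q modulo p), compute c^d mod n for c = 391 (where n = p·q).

443

m₁ = c^(d_p) mod p: c ≡ 15 (mod 47), and 15^39 mod 47 = 20.
m₂ = c^(d_q) mod q: c ≡ 1 (mod 13), and 1^1 mod 13 = 1.
h = q_inv·(m₁ − m₂) mod p = 29·(20 − 1) mod 47 = 34.
m = m₂ + h·q = 1 + 34·13 = 443.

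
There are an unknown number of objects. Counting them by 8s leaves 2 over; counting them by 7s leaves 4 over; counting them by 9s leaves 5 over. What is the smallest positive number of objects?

410

The moduli are pairwise coprime; M = 8·7·9 = 504.
M/8 = 63; 63 ≡ 7 (mod 8); 7·7 ≡ 1, so inverse 7.
M/7 = 72; 72 ≡ 2 (mod 7); 2·4 ≡ 1, so inverse 4.
M/9 = 56; 56 ≡ 2 (mod 9); 2·5 ≡ 1, so inverse 5.
N ≡ 2·63·7 + 4·72·4 + 5·56·5 = 3434.
3434 mod 504 = 410.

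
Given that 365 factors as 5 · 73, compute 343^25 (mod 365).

343

Mod 5: 343 ≡ 3; by Fermat, exponent reduces to 25 mod 4 = 1; 3^1 ≡ 3 (mod 5).
Mod 73: 343 ≡ 51; 51^25 ≡ 51 (mod 73).
Combine by CRT: x ≡ 3 (mod 5), x ≡ 51 (mod 73) ⇒ x ≡ 343 (mod 365).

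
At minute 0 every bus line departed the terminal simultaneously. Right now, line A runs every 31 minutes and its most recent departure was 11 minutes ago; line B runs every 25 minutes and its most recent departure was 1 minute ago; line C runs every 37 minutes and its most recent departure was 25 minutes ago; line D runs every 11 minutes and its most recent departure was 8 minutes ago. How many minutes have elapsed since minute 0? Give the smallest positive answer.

103551

The moduli are pairwise coprime; N = 31·25·37·11 = 315425.
N/31 = 10175; 10175 ≡ 7 (mod 31); 7·9 ≡ 1, so inverse 9.
N/25 = 12617; 12617 ≡ 17 (mod 25); 17·3 ≡ 1, so inverse 3.
N/37 = 8525; 8525 ≡ 15 (mod 37); 15·5 ≡ 1, so inverse 5.
N/11 = 28675; 28675 ≡ 9 (mod 11); 9·5 ≡ 1, so inverse 5.
t ≡ 11·10175·9 + 1·12617·3 + 25·8525·5 + 8·28675·5 = 3257801.
3257801 mod 315425 = 103551.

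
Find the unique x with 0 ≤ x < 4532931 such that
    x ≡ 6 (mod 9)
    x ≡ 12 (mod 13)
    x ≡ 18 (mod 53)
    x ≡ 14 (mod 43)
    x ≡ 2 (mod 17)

From x ≡ 6 (mod 9) write x = 6 + 9t. Substituting into x ≡ 12 (mod 13) gives 9t ≡ 6 (mod 13), and since 9⁻¹ ≡ 3 (mod 13), t ≡ 5. Hence x ≡ 6 + 9·5 = 51 (mod 117).
From x ≡ 51 (mod 117) write x = 51 + 117t. Substituting into x ≡ 18 (mod 53) gives 117t ≡ 20 (mod 53), and since 11⁻¹ ≡ 29 (mod 53), t ≡ 50. Hence x ≡ 51 + 117·50 = 5901 (mod 6201).
From x ≡ 5901 (mod 6201) write x = 5901 + 6201t. Substituting into x ≡ 14 (mod 43) gives 6201t ≡ 4 (mod 43), and since 9⁻¹ ≡ 24 (mod 43), t ≡ 10. Hence x ≡ 5901 + 6201·10 = 67911 (mod 266643).
From x ≡ 67911 (mod 266643) write x = 67911 + 266643t. Substituting into x ≡ 2 (mod 17) gives 266643t ≡ 6 (mod 17), and since 15⁻¹ ≡ 8 (mod 17), t ≡ 14. Hence x ≡ 67911 + 266643·14 = 3800913 (mod 4532931).

3800913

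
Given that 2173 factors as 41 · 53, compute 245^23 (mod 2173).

Mod 41: 245 ≡ 40; 40^23 ≡ 40 (mod 41).
Mod 53: 245 ≡ 33; 33^23 ≡ 35 (mod 53).
Combine by CRT: x ≡ 40 (mod 41), x ≡ 35 (mod 53) ⇒ x ≡ 2049 (mod 2173).

2049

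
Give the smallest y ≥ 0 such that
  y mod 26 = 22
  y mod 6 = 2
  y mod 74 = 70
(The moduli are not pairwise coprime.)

gcd(26, 6) = 2 and 2 | (2 − 22), so the pair is consistent; merging gives y ≡ 74 (mod 78), where 78 = lcm(26, 6).
gcd(78, 74) = 2 and 2 | (70 − 74), so the pair is consistent; merging gives y ≡ 2882 (mod 2886), where 2886 = lcm(78, 74).
The solution is unique modulo lcm(26, 6, 74) = 2886.

2882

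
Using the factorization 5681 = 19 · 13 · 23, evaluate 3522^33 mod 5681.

Mod 19: 3522 ≡ 7; by Fermat, exponent reduces to 33 mod 18 = 15; 7^15 ≡ 1 (mod 19).
Mod 13: 3522 ≡ 12; by Fermat, exponent reduces to 33 mod 12 = 9; 12^9 ≡ 12 (mod 13).
Mod 23: 3522 ≡ 3; by Fermat, exponent reduces to 33 mod 22 = 11; 3^11 ≡ 1 (mod 23).
Combine by CRT: x ≡ 1 (mod 19), x ≡ 12 (mod 13), x ≡ 1 (mod 23) ⇒ x ≡ 1312 (mod 5681).

1312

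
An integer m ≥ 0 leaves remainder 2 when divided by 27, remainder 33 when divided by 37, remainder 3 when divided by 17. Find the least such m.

7211

From m ≡ 2 (mod 27) write m = 2 + 27t. Substituting into m ≡ 33 (mod 37) gives 27t ≡ 31 (mod 37), and since 27⁻¹ ≡ 11 (mod 37), t ≡ 8. Hence m ≡ 2 + 27·8 = 218 (mod 999).
From m ≡ 218 (mod 999) write m = 218 + 999t. Substituting into m ≡ 3 (mod 17) gives 999t ≡ 6 (mod 17), and since 13⁻¹ ≡ 4 (mod 17), t ≡ 7. Hence m ≡ 218 + 999·7 = 7211 (mod 16983).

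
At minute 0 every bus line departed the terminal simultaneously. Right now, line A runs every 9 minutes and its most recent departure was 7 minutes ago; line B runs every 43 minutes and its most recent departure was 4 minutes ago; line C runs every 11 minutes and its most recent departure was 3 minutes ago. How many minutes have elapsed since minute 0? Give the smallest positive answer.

The moduli are pairwise coprime; N = 9·43·11 = 4257.
N/9 = 473; 473 ≡ 5 (mod 9); 5·2 ≡ 1, so inverse 2.
N/43 = 99; 99 ≡ 13 (mod 43); 13·10 ≡ 1, so inverse 10.
N/11 = 387; 387 ≡ 2 (mod 11); 2·6 ≡ 1, so inverse 6.
t ≡ 7·473·2 + 4·99·10 + 3·387·6 = 17548.
17548 mod 4257 = 520.

520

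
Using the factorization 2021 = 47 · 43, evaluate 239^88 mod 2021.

Mod 47: 239 ≡ 4; by Fermat, exponent reduces to 88 mod 46 = 42; 4^42 ≡ 9 (mod 47).
Mod 43: 239 ≡ 24; by Fermat, exponent reduces to 88 mod 42 = 4; 24^4 ≡ 31 (mod 43).
Combine by CRT: x ≡ 9 (mod 47), x ≡ 31 (mod 43) ⇒ x ≡ 1278 (mod 2021).

1278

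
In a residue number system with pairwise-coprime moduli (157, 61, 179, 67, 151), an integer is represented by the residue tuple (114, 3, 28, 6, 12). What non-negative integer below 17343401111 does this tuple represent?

11663936273

The moduli are pairwise coprime; N = 157·61·179·67·151 = 17343401111.
N/157 = 110467523; 110467523 ≡ 125 (mod 157); 125·103 ≡ 1, so inverse 103.
N/61 = 284318051; 284318051 ≡ 40 (mod 61); 40·29 ≡ 1, so inverse 29.
N/179 = 96890509; 96890509 ≡ 136 (mod 179); 136·154 ≡ 1, so inverse 154.
N/67 = 258856733; 258856733 ≡ 22 (mod 67); 22·64 ≡ 1, so inverse 64.
N/151 = 114856961; 114856961 ≡ 19 (mod 151); 19·8 ≡ 1, so inverse 8.
x ≡ 114·110467523·103 + 3·284318051·29 + 28·96890509·154 + 6·258856733·64 + 12·114856961·8 = 1850064454039.
1850064454039 mod 17343401111 = 11663936273.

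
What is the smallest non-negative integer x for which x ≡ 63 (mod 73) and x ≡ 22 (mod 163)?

1815

From x ≡ 63 (mod 73) write x = 63 + 73t. Substituting into x ≡ 22 (mod 163) gives 73t ≡ 122 (mod 163), and since 73⁻¹ ≡ 67 (mod 163), t ≡ 24. Hence x ≡ 63 + 73·24 = 1815 (mod 11899).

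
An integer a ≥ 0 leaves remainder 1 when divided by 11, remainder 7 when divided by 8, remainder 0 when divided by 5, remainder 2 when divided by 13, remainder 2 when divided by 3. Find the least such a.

16655

The moduli are pairwise coprime; N = 11·8·5·13·3 = 17160.
N/11 = 1560; 1560 ≡ 9 (mod 11); 9·5 ≡ 1, so inverse 5.
N/8 = 2145; 2145 ≡ 1 (mod 8), inverse 1.
N/5 = 3432; 3432 ≡ 2 (mod 5); 2·3 ≡ 1, so inverse 3.
N/13 = 1320; 1320 ≡ 7 (mod 13); 7·2 ≡ 1, so inverse 2.
N/3 = 5720; 5720 ≡ 2 (mod 3); 2·2 ≡ 1, so inverse 2.
a ≡ 1·1560·5 + 7·2145·1 + 0·3432·3 + 2·1320·2 + 2·5720·2 = 50975.
50975 mod 17160 = 16655.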